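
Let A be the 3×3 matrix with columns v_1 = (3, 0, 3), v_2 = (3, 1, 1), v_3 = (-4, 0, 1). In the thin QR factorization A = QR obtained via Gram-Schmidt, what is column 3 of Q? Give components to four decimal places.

v_1 = (3, 0, 3); ‖v_1‖ = 4.2426, so e_1 = (0.7071, 0.0000, 0.7071).
e_1·v_2 = 0.7071·3 + 0.0000·1 + 0.7071·1 = 2.8284.
u_2 = v_2 − 2.8284·e_1 = (1.0000, 1.0000, -1.0000).
‖u_2‖ = 1.7321, so e_2 = (0.5774, 0.5774, -0.5774).
e_1·v_3 = 0.7071·(-4) + 0.0000·0 + 0.7071·1 = -2.1213; e_2·v_3 = 0.5774·(-4) + 0.5774·0 + (-0.5774)·1 = -2.8868.
u_3 = v_3 + 2.1213·e_1 + 2.8868·e_2 = (-0.8333, 1.6667, 0.8333).
‖u_3‖ = 2.0412, so e_3 = (-0.4082, 0.8165, 0.4082).

e_3 = (-0.4082, 0.8165, 0.4082)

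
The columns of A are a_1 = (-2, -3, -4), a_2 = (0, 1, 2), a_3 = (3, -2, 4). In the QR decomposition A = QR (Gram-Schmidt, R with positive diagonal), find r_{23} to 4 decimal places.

r_{23} = -0.0758

a_1 = (-2, -3, -4); ‖a_1‖ = 5.3852, so q_1 = (-0.3714, -0.5571, -0.7428).
q_1·a_2 = (-0.3714)·0 + (-0.5571)·1 + (-0.7428)·2 = -2.0426.
u_2 = a_2 + 2.0426·q_1 = (-0.7586, -0.1379, 0.4828).
‖u_2‖ = 0.9097, so q_2 = (-0.8339, -0.1516, 0.5307).
r_{23} = q_2·a_3 = -0.0758.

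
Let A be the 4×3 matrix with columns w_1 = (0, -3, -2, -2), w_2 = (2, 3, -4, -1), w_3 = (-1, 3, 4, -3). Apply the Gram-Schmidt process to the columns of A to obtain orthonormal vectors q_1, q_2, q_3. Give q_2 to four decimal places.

w_1 = (0, -3, -2, -2); ‖w_1‖ = 4.1231, so q_1 = (0.0000, -0.7276, -0.4851, -0.4851).
q_1·w_2 = 0.0000·2 + (-0.7276)·3 + (-0.4851)·(-4) + (-0.4851)·(-1) = 0.2425.
u_2 = w_2 − 0.2425·q_1 = (2.0000, 3.1765, -3.8824, -0.8824).
‖u_2‖ = 5.4719, so q_2 = (0.3655, 0.5805, -0.7095, -0.1613).

q_2 = (0.3655, 0.5805, -0.7095, -0.1613)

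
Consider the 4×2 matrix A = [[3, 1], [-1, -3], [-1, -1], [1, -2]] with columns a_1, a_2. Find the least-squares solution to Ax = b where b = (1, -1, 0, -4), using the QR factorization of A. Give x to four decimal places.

x = (-0.3871, 0.9290)

a_1 = (3, -1, -1, 1); ‖a_1‖ = 3.4641, so e_1 = (0.8660, -0.2887, -0.2887, 0.2887).
e_1·a_2 = 0.8660·1 + (-0.2887)·(-3) + (-0.2887)·(-1) + 0.2887·(-2) = 1.4434.
u_2 = a_2 − 1.4434·e_1 = (-0.2500, -2.5833, -0.5833, -2.4167).
‖u_2‖ = 3.5940, so e_2 = (-0.0696, -0.7188, -0.1623, -0.6724).
Qᵀb = (0.0000, 3.3389).
Back-substitute: x_2 = 3.3389/3.5940 = 0.9290.
x_1 = (0.0000 − 1.4434·0.9290)/3.4641 = -0.3871.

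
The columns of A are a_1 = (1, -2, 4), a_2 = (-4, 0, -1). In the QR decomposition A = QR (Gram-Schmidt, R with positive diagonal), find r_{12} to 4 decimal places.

r_{12} = -1.7457

a_1 = (1, -2, 4); ‖a_1‖ = 4.5826, so e_1 = (0.2182, -0.4364, 0.8729).
r_{12} = e_1·a_2 = -1.7457.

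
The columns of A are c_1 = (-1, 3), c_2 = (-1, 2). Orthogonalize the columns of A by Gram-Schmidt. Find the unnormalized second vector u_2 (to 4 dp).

c_1 = (-1, 3); ‖c_1‖ = 3.1623, so e_1 = (-0.3162, 0.9487).
e_1·c_2 = (-0.3162)·(-1) + 0.9487·2 = 2.2136.
u_2 = c_2 − 2.2136·e_1 = (-0.3000, -0.1000).

u_2 = (-0.3000, -0.1000)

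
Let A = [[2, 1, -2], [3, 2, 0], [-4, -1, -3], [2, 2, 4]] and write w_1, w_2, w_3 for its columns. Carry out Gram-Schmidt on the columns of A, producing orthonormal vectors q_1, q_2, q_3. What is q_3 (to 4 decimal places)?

q_3 = (-0.6587, -0.3875, -0.3487, 0.5425)

w_1 = (2, 3, -4, 2); ‖w_1‖ = 5.7446, so q_1 = (0.3482, 0.5222, -0.6963, 0.3482).
q_1·w_2 = 0.3482·1 + 0.5222·2 + (-0.6963)·(-1) + 0.3482·2 = 2.7852.
u_2 = w_2 − 2.7852·q_1 = (0.0303, 0.5455, 0.9394, 1.0303).
‖u_2‖ = 1.4975, so q_2 = (0.0202, 0.3643, 0.6273, 0.6880).
q_1·w_3 = 0.3482·(-2) + 0.5222·0 + (-0.6963)·(-3) + 0.3482·4 = 2.7852; q_2·w_3 = 0.0202·(-2) + 0.3643·0 + 0.6273·(-3) + 0.6880·4 = 0.8297.
u_3 = w_3 − 2.7852·q_1 − 0.8297·q_2 = (-2.9865, -1.7568, -1.5811, 2.4595).
‖u_3‖ = 4.5337, so q_3 = (-0.6587, -0.3875, -0.3487, 0.5425).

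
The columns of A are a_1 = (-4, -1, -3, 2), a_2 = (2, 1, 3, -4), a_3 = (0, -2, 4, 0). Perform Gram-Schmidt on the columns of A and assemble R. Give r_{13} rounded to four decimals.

a_1 = (-4, -1, -3, 2); ‖a_1‖ = 5.4772, so e_1 = (-0.7303, -0.1826, -0.5477, 0.3651).
r_{13} = e_1·a_3 = -1.8257.

r_{13} = -1.8257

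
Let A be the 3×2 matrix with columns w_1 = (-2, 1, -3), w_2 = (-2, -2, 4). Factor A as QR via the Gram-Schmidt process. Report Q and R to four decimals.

Q = [[-0.5345, -0.8351], [0.2673, -0.3132], [-0.8018, 0.4523]], R = [[3.7417, -2.6726], [0.0000, 4.1057]]

w_1 = (-2, 1, -3); ‖w_1‖ = 3.7417, so e_1 = (-0.5345, 0.2673, -0.8018).
e_1·w_2 = (-0.5345)·(-2) + 0.2673·(-2) + (-0.8018)·4 = -2.6726.
u_2 = w_2 + 2.6726·e_1 = (-3.4286, -1.2857, 1.8571).
‖u_2‖ = 4.1057, so e_2 = (-0.8351, -0.3132, 0.4523).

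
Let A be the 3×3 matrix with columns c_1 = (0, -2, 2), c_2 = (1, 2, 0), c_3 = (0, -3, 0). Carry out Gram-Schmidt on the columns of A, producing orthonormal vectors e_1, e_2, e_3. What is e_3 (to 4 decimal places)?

c_1 = (0, -2, 2); ‖c_1‖ = 2.8284, so e_1 = (0.0000, -0.7071, 0.7071).
e_1·c_2 = 0.0000·1 + (-0.7071)·2 + 0.7071·0 = -1.4142.
u_2 = c_2 + 1.4142·e_1 = (1.0000, 1.0000, 1.0000).
‖u_2‖ = 1.7321, so e_2 = (0.5774, 0.5774, 0.5774).
e_1·c_3 = 0.0000·0 + (-0.7071)·(-3) + 0.7071·0 = 2.1213; e_2·c_3 = 0.5774·0 + 0.5774·(-3) + 0.5774·0 = -1.7321.
u_3 = c_3 − 2.1213·e_1 + 1.7321·e_2 = (1.0000, -0.5000, -0.5000).
‖u_3‖ = 1.2247, so e_3 = (0.8165, -0.4082, -0.4082).

e_3 = (0.8165, -0.4082, -0.4082)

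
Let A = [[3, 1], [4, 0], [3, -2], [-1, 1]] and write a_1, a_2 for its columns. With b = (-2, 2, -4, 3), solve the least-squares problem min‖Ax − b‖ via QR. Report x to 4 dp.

a_1 = (3, 4, 3, -1); ‖a_1‖ = 5.9161, so e_1 = (0.5071, 0.6761, 0.5071, -0.1690).
e_1·a_2 = 0.5071·1 + 0.6761·0 + 0.5071·(-2) + (-0.1690)·1 = -0.6761.
u_2 = a_2 + 0.6761·e_1 = (1.3429, 0.4571, -1.6571, 0.8857).
‖u_2‖ = 2.3543, so e_2 = (0.5704, 0.1942, -0.7039, 0.3762).
Qᵀb = (-2.1974, 3.1917).
Back-substitute: x_2 = 3.1917/2.3543 = 1.3557.
x_1 = (-2.1974 + 0.6761·1.3557)/5.9161 = -0.2165.

x = (-0.2165, 1.3557)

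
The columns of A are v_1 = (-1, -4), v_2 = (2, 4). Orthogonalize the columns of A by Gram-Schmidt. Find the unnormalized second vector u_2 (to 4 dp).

v_1 = (-1, -4); ‖v_1‖ = 4.1231, so e_1 = (-0.2425, -0.9701).
e_1·v_2 = (-0.2425)·2 + (-0.9701)·4 = -4.3656.
u_2 = v_2 + 4.3656·e_1 = (0.9412, -0.2353).

u_2 = (0.9412, -0.2353)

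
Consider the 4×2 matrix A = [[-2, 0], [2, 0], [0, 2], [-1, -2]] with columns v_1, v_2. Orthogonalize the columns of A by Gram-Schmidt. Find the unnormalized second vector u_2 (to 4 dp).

u_2 = (0.4444, -0.4444, 2.0000, -1.7778)

v_1 = (-2, 2, 0, -1); ‖v_1‖ = 3.0000, so e_1 = (-0.6667, 0.6667, 0.0000, -0.3333).
e_1·v_2 = (-0.6667)·0 + 0.6667·0 + 0.0000·2 + (-0.3333)·(-2) = 0.6667.
u_2 = v_2 − 0.6667·e_1 = (0.4444, -0.4444, 2.0000, -1.7778).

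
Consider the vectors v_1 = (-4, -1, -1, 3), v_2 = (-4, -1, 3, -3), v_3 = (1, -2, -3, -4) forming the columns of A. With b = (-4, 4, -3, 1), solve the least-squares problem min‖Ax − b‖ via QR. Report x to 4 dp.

e_1 = v_1/‖v_1‖ = (-4, -1, -1, 3)/5.1962 = (-0.7698, -0.1925, -0.1925, 0.5774).
r_{12} = e_1·v_2 = 0.9623.
u_2 = v_2 − 0.9623·e_1 = (-3.2593, -0.8148, 3.1852, -3.5556).
‖u_2‖ = 5.8373, so e_2 = (-0.5584, -0.1396, 0.5457, -0.6091).
r_{13} = e_1·v_3 = -2.1170; r_{23} = e_2·v_3 = 0.5203.
u_3 = v_3 + 2.1170·e_1 − 0.5203·e_2 = (-0.3391, -2.3348, -3.6913, -2.4609).
‖u_3‖ = 5.0247, so e_3 = (-0.0675, -0.4647, -0.7346, -0.4898).
Qᵀb = (3.4641, -0.5710, 0.1255).
Back-substitute: x_3 = 0.1255/5.0247 = 0.0250.
x_2 = (-0.5710 − 0.5203·0.0250)/5.8373 = -0.1001.
x_1 = (3.4641 − 0.9623·(-0.1001) + 2.1170·0.0250)/5.1962 = 0.6954.

x = (0.6954, -0.1001, 0.0250)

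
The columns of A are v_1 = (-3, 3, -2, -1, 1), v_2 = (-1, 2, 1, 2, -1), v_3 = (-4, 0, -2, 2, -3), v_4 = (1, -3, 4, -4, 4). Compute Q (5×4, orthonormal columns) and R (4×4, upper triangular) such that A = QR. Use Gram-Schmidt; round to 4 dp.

v_1 = (-3, 3, -2, -1, 1); ‖v_1‖ = 4.8990, so q_1 = (-0.6124, 0.6124, -0.4082, -0.2041, 0.2041).
q_1·v_2 = (-0.6124)·(-1) + 0.6124·2 + (-0.4082)·1 + (-0.2041)·2 + 0.2041·(-1) = 0.8165.
u_2 = v_2 − 0.8165·q_1 = (-0.5000, 1.5000, 1.3333, 2.1667, -1.1667).
‖u_2‖ = 3.2146, so q_2 = (-0.1555, 0.4666, 0.4148, 0.6740, -0.3629).
q_1·v_3 = (-0.6124)·(-4) + 0.6124·0 + (-0.4082)·(-2) + (-0.2041)·2 + 0.2041·(-3) = 2.2454; q_2·v_3 = (-0.1555)·(-4) + 0.4666·0 + 0.4148·(-2) + 0.6740·2 + (-0.3629)·(-3) = 2.2294.
u_3 = v_3 − 2.2454·q_1 − 2.2294·q_2 = (-2.2782, -2.4153, -2.0081, 0.9556, -2.6492).
‖u_3‖ = 4.7946, so q_3 = (-0.4752, -0.5038, -0.4188, 0.1993, -0.5525).
q_1·v_4 = (-0.6124)·1 + 0.6124·(-3) + (-0.4082)·4 + (-0.2041)·(-4) + 0.2041·4 = -2.4495; q_2·v_4 = (-0.1555)·1 + 0.4666·(-3) + 0.4148·4 + 0.6740·(-4) + (-0.3629)·4 = -4.0441; q_3·v_4 = (-0.4752)·1 + (-0.5038)·(-3) + (-0.4188)·4 + 0.1993·(-4) + (-0.5525)·4 = -3.6466.
u_4 = v_4 + 2.4495·q_1 + 4.0441·q_2 + 3.6466·q_3 = (-2.8618, -1.4499, 3.1501, -1.0474, 1.0174).
‖u_4‖ = 4.7273, so q_4 = (-0.6054, -0.3067, 0.6664, -0.2216, 0.2152).

Q = [[-0.6124, -0.1555, -0.4752, -0.6054], [0.6124, 0.4666, -0.5038, -0.3067], [-0.4082, 0.4148, -0.4188, 0.6664], [-0.2041, 0.6740, 0.1993, -0.2216], [0.2041, -0.3629, -0.5525, 0.2152]], R = [[4.8990, 0.8165, 2.2454, -2.4495], [0.0000, 3.2146, 2.2294, -4.0441], [0.0000, 0.0000, 4.7946, -3.6466], [0.0000, 0.0000, 0.0000, 4.7273]]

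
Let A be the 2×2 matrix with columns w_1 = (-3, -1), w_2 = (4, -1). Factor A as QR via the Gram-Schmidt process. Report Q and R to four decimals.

Q = [[-0.9487, 0.3162], [-0.3162, -0.9487]], R = [[3.1623, -3.4785], [0.0000, 2.2136]]

w_1 = (-3, -1); ‖w_1‖ = 3.1623, so q_1 = (-0.9487, -0.3162).
q_1·w_2 = (-0.9487)·4 + (-0.3162)·(-1) = -3.4785.
u_2 = w_2 + 3.4785·q_1 = (0.7000, -2.1000).
‖u_2‖ = 2.2136, so q_2 = (0.3162, -0.9487).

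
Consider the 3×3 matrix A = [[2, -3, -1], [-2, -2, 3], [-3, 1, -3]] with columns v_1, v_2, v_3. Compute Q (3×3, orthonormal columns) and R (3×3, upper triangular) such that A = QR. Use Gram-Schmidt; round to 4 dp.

v_1 = (2, -2, -3); ‖v_1‖ = 4.1231, so e_1 = (0.4851, -0.4851, -0.7276).
e_1·v_2 = 0.4851·(-3) + (-0.4851)·(-2) + (-0.7276)·1 = -1.2127.
u_2 = v_2 + 1.2127·e_1 = (-2.4118, -2.5882, 0.1176).
‖u_2‖ = 3.5397, so e_2 = (-0.6813, -0.7312, 0.0332).
e_1·v_3 = 0.4851·(-1) + (-0.4851)·3 + (-0.7276)·(-3) = 0.2425; e_2·v_3 = (-0.6813)·(-1) + (-0.7312)·3 + 0.0332·(-3) = -1.6120.
u_3 = v_3 − 0.2425·e_1 + 1.6120·e_2 = (-2.2160, 1.9390, -2.7700).
‖u_3‖ = 4.0426, so e_3 = (-0.5482, 0.4796, -0.6852).

Q = [[0.4851, -0.6813, -0.5482], [-0.4851, -0.7312, 0.4796], [-0.7276, 0.0332, -0.6852]], R = [[4.1231, -1.2127, 0.2425], [0.0000, 3.5397, -1.6120], [0.0000, 0.0000, 4.0426]]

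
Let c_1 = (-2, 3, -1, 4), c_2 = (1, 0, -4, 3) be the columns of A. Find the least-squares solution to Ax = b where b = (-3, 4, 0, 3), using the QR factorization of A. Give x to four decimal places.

q_1 = c_1/‖c_1‖ = (-2, 3, -1, 4)/5.4772 = (-0.3651, 0.5477, -0.1826, 0.7303).
r_{12} = q_1·c_2 = 2.5560.
u_2 = c_2 − 2.5560·q_1 = (1.9333, -1.4000, -3.5333, 1.1333).
‖u_2‖ = 4.4121, so q_2 = (0.4382, -0.3173, -0.8008, 0.2569).
Qᵀb = (5.4772, -1.8132).
Back-substitute: x_2 = -1.8132/4.4121 = -0.4110.
x_1 = (5.4772 − 2.5560·(-0.4110))/5.4772 = 1.1918.

x = (1.1918, -0.4110)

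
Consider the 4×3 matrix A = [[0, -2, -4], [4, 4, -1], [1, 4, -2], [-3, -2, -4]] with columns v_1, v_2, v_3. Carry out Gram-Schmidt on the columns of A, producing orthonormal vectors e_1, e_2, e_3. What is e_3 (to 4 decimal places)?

e_3 = (-0.7210, -0.3235, -0.3032, -0.5325)

v_1 = (0, 4, 1, -3); ‖v_1‖ = 5.0990, so e_1 = (0.0000, 0.7845, 0.1961, -0.5883).
e_1·v_2 = 0.0000·(-2) + 0.7845·4 + 0.1961·4 + (-0.5883)·(-2) = 5.0990.
u_2 = v_2 − 5.0990·e_1 = (-2.0000, 0.0000, 3.0000, 1.0000).
‖u_2‖ = 3.7417, so e_2 = (-0.5345, 0.0000, 0.8018, 0.2673).
e_1·v_3 = 0.0000·(-4) + 0.7845·(-1) + 0.1961·(-2) + (-0.5883)·(-4) = 1.1767; e_2·v_3 = (-0.5345)·(-4) + (0.0000)·(-1) + 0.8018·(-2) + 0.2673·(-4) = -0.5345.
u_3 = v_3 − 1.1767·e_1 + 0.5345·e_2 = (-4.2857, -1.9231, -1.8022, -3.1648).
‖u_3‖ = 5.9439, so e_3 = (-0.7210, -0.3235, -0.3032, -0.5325).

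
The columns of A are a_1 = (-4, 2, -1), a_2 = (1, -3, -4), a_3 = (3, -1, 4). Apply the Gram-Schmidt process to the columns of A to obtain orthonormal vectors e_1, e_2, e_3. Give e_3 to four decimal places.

a_1 = (-4, 2, -1); ‖a_1‖ = 4.5826, so e_1 = (-0.8729, 0.4364, -0.2182).
e_1·a_2 = (-0.8729)·1 + 0.4364·(-3) + (-0.2182)·(-4) = -1.3093.
u_2 = a_2 + 1.3093·e_1 = (-0.1429, -2.4286, -4.2857).
‖u_2‖ = 4.9281, so e_2 = (-0.0290, -0.4928, -0.8697).
e_1·a_3 = (-0.8729)·3 + 0.4364·(-1) + (-0.2182)·4 = -3.9279; e_2·a_3 = (-0.0290)·3 + (-0.4928)·(-1) + (-0.8697)·4 = -3.0728.
u_3 = a_3 + 3.9279·e_1 + 3.0728·e_2 = (-0.5176, -0.8000, 0.4706).
‖u_3‖ = 1.0627, so e_3 = (-0.4871, -0.7528, 0.4428).

e_3 = (-0.4871, -0.7528, 0.4428)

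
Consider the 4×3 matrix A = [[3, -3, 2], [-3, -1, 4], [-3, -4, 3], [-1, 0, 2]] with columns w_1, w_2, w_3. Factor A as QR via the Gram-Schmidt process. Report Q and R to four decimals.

Q = [[0.5669, -0.7328, 0.3710], [-0.5669, -0.0718, 0.6362], [-0.5669, -0.6753, -0.4373], [-0.1890, 0.0431, 0.5161]], R = [[5.2915, 1.1339, -3.2127], [0.0000, 4.9713, -3.6926], [0.0000, 0.0000, 3.0072]]

q_1 = w_1/‖w_1‖ = (3, -3, -3, -1)/5.2915 = (0.5669, -0.5669, -0.5669, -0.1890).
r_{12} = q_1·w_2 = 1.1339.
u_2 = w_2 − 1.1339·q_1 = (-3.6429, -0.3571, -3.3571, 0.2143).
‖u_2‖ = 4.9713, so q_2 = (-0.7328, -0.0718, -0.6753, 0.0431).
r_{13} = q_1·w_3 = -3.2127; r_{23} = q_2·w_3 = -3.6926.
u_3 = w_3 + 3.2127·q_1 + 3.6926·q_2 = (1.1156, 1.9133, -1.3150, 1.5520).
‖u_3‖ = 3.0072, so q_3 = (0.3710, 0.6362, -0.4373, 0.5161).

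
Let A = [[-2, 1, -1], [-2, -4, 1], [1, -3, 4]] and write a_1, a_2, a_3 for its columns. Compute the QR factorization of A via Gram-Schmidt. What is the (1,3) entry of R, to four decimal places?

a_1 = (-2, -2, 1); ‖a_1‖ = 3.0000, so e_1 = (-0.6667, -0.6667, 0.3333).
r_{13} = e_1·a_3 = 1.3333.

r_{13} = 1.3333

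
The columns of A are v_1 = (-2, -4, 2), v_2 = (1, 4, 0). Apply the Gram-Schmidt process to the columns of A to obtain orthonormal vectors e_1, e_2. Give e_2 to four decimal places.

e_2 = (-0.2673, 0.5345, 0.8018)

v_1 = (-2, -4, 2); ‖v_1‖ = 4.8990, so e_1 = (-0.4082, -0.8165, 0.4082).
e_1·v_2 = (-0.4082)·1 + (-0.8165)·4 + 0.4082·0 = -3.6742.
u_2 = v_2 + 3.6742·e_1 = (-0.5000, 1.0000, 1.5000).
‖u_2‖ = 1.8708, so e_2 = (-0.2673, 0.5345, 0.8018).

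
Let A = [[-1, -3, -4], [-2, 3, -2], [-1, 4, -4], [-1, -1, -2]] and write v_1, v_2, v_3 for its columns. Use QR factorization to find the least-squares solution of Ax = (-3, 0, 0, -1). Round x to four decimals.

v_1 = (-1, -2, -1, -1); ‖v_1‖ = 2.6458, so e_1 = (-0.3780, -0.7559, -0.3780, -0.3780).
e_1·v_2 = (-0.3780)·(-3) + (-0.7559)·3 + (-0.3780)·4 + (-0.3780)·(-1) = -2.2678.
u_2 = v_2 + 2.2678·e_1 = (-3.8571, 1.2857, 3.1429, -1.8571).
‖u_2‖ = 5.4642, so e_2 = (-0.7059, 0.2353, 0.5752, -0.3399).
e_1·v_3 = (-0.3780)·(-4) + (-0.7559)·(-2) + (-0.3780)·(-4) + (-0.3780)·(-2) = 5.2915; e_2·v_3 = (-0.7059)·(-4) + 0.2353·(-2) + 0.5752·(-4) + (-0.3399)·(-2) = 0.7320.
u_3 = v_3 − 5.2915·e_1 − 0.7320·e_2 = (-1.4833, 1.8278, -2.4211, 0.2488).
‖u_3‖ = 3.3859, so e_3 = (-0.4381, 0.5398, -0.7150, 0.0735).
Qᵀb = (1.5119, 2.4576, 1.2407).
Back-substitute: x_3 = 1.2407/3.3859 = 0.3664.
x_2 = (2.4576 − 0.7320·0.3664)/5.4642 = 0.4007.
x_1 = (1.5119 + 2.2678·0.4007 − 5.2915·0.3664)/2.6458 = 0.1820.

x = (0.1820, 0.4007, 0.3664)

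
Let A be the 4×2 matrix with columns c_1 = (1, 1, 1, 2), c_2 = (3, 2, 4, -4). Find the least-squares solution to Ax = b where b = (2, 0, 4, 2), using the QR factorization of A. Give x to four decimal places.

e_1 = c_1/‖c_1‖ = (1, 1, 1, 2)/2.6458 = (0.3780, 0.3780, 0.3780, 0.7559).
r_{12} = e_1·c_2 = 0.3780.
u_2 = c_2 − 0.3780·e_1 = (2.8571, 1.8571, 3.8571, -4.2857).
‖u_2‖ = 6.6975, so e_2 = (0.4266, 0.2773, 0.5759, -0.6399).
Qᵀb = (3.7796, 1.8770).
Back-substitute: x_2 = 1.8770/6.6975 = 0.2803.
x_1 = (3.7796 − 0.3780·0.2803)/2.6458 = 1.3885.

x = (1.3885, 0.2803)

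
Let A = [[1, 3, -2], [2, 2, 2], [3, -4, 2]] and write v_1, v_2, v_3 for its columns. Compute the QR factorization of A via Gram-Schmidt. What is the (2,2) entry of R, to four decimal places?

v_1 = (1, 2, 3); ‖v_1‖ = 3.7417, so e_1 = (0.2673, 0.5345, 0.8018).
e_1·v_2 = 0.2673·3 + 0.5345·2 + 0.8018·(-4) = -1.3363.
u_2 = v_2 + 1.3363·e_1 = (3.3571, 2.7143, -2.9286).
r_{22} = ‖u_2‖ = 5.2167.

r_{22} = 5.2167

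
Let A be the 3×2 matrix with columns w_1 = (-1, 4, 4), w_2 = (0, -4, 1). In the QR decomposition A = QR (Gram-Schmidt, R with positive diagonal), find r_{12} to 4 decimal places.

r_{12} = -2.0889

w_1 = (-1, 4, 4); ‖w_1‖ = 5.7446, so e_1 = (-0.1741, 0.6963, 0.6963).
r_{12} = e_1·w_2 = -2.0889.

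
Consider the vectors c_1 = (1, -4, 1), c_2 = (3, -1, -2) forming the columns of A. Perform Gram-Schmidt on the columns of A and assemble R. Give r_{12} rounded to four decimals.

c_1 = (1, -4, 1); ‖c_1‖ = 4.2426, so q_1 = (0.2357, -0.9428, 0.2357).
r_{12} = q_1·c_2 = 1.1785.

r_{12} = 1.1785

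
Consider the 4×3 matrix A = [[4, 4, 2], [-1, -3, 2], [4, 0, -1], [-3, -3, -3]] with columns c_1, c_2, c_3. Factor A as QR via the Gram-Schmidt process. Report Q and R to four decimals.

Q = [[0.6172, 0.3405, 0.1679], [-0.1543, -0.5959, 0.7472], [0.6172, -0.6810, -0.3736], [-0.4629, -0.2554, -0.5234]], R = [[6.4807, 4.3205, 1.6973], [0.0000, 3.9158, 0.9364], [0.0000, 0.0000, 3.7739]]

c_1 = (4, -1, 4, -3); ‖c_1‖ = 6.4807, so e_1 = (0.6172, -0.1543, 0.6172, -0.4629).
e_1·c_2 = 0.6172·4 + (-0.1543)·(-3) + 0.6172·0 + (-0.4629)·(-3) = 4.3205.
u_2 = c_2 − 4.3205·e_1 = (1.3333, -2.3333, -2.6667, -1.0000).
‖u_2‖ = 3.9158, so e_2 = (0.3405, -0.5959, -0.6810, -0.2554).
e_1·c_3 = 0.6172·2 + (-0.1543)·2 + 0.6172·(-1) + (-0.4629)·(-3) = 1.6973; e_2·c_3 = 0.3405·2 + (-0.5959)·2 + (-0.6810)·(-1) + (-0.2554)·(-3) = 0.9364.
u_3 = c_3 − 1.6973·e_1 − 0.9364·e_2 = (0.6335, 2.8199, -1.4099, -1.9752).
‖u_3‖ = 3.7739, so e_3 = (0.1679, 0.7472, -0.3736, -0.5234).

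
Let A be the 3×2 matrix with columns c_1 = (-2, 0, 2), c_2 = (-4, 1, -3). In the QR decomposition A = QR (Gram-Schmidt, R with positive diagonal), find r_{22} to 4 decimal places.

c_1 = (-2, 0, 2); ‖c_1‖ = 2.8284, so q_1 = (-0.7071, 0.0000, 0.7071).
q_1·c_2 = (-0.7071)·(-4) + 0.0000·1 + 0.7071·(-3) = 0.7071.
u_2 = c_2 − 0.7071·q_1 = (-3.5000, 1.0000, -3.5000).
r_{22} = ‖u_2‖ = 5.0498.

r_{22} = 5.0498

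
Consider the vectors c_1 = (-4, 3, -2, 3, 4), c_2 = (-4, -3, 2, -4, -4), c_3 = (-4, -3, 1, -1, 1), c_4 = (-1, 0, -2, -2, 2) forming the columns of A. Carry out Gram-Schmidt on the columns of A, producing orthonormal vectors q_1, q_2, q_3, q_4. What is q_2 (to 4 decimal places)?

q_2 = (-0.8324, -0.2292, 0.1528, -0.3714, -0.3056)

c_1 = (-4, 3, -2, 3, 4); ‖c_1‖ = 7.3485, so q_1 = (-0.5443, 0.4082, -0.2722, 0.4082, 0.5443).
q_1·c_2 = (-0.5443)·(-4) + 0.4082·(-3) + (-0.2722)·2 + 0.4082·(-4) + 0.5443·(-4) = -3.4021.
u_2 = c_2 + 3.4021·q_1 = (-5.8519, -1.6111, 1.0741, -2.6111, -2.1481).
‖u_2‖ = 7.0304, so q_2 = (-0.8324, -0.2292, 0.1528, -0.3714, -0.3056).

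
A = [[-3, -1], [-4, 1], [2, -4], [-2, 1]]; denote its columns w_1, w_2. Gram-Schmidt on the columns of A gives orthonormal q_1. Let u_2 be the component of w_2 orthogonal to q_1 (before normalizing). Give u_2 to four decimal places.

u_2 = (-2.0000, -0.3333, -3.3333, 0.3333)

w_1 = (-3, -4, 2, -2); ‖w_1‖ = 5.7446, so q_1 = (-0.5222, -0.6963, 0.3482, -0.3482).
q_1·w_2 = (-0.5222)·(-1) + (-0.6963)·1 + 0.3482·(-4) + (-0.3482)·1 = -1.9149.
u_2 = w_2 + 1.9149·q_1 = (-2.0000, -0.3333, -3.3333, 0.3333).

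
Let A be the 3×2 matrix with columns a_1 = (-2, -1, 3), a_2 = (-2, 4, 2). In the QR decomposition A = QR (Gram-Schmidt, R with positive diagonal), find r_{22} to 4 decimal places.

r_{22} = 4.6291

a_1 = (-2, -1, 3); ‖a_1‖ = 3.7417, so e_1 = (-0.5345, -0.2673, 0.8018).
e_1·a_2 = (-0.5345)·(-2) + (-0.2673)·4 + 0.8018·2 = 1.6036.
u_2 = a_2 − 1.6036·e_1 = (-1.1429, 4.4286, 0.7143).
r_{22} = ‖u_2‖ = 4.6291.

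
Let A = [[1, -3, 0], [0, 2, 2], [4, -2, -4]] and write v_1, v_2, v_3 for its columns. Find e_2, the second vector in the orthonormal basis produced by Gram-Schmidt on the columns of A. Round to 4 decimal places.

e_1 = v_1/‖v_1‖ = (1, 0, 4)/4.1231 = (0.2425, 0.0000, 0.9701).
r_{12} = e_1·v_2 = -2.6679.
u_2 = v_2 + 2.6679·e_1 = (-2.3529, 2.0000, 0.5882).
‖u_2‖ = 3.1436, so e_2 = (-0.7485, 0.6362, 0.1871).

e_2 = (-0.7485, 0.6362, 0.1871)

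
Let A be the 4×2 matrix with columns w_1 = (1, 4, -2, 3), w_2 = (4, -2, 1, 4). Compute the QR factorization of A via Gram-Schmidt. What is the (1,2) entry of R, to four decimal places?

r_{12} = 1.0954

w_1 = (1, 4, -2, 3); ‖w_1‖ = 5.4772, so q_1 = (0.1826, 0.7303, -0.3651, 0.5477).
r_{12} = q_1·w_2 = 1.0954.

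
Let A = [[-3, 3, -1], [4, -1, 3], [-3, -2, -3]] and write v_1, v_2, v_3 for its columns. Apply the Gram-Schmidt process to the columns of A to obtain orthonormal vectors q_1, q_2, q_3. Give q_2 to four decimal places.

q_2 = (0.6723, -0.0498, -0.7386)

v_1 = (-3, 4, -3); ‖v_1‖ = 5.8310, so q_1 = (-0.5145, 0.6860, -0.5145).
q_1·v_2 = (-0.5145)·3 + 0.6860·(-1) + (-0.5145)·(-2) = -1.2005.
u_2 = v_2 + 1.2005·q_1 = (2.3824, -0.1765, -2.6176).
‖u_2‖ = 3.5438, so q_2 = (0.6723, -0.0498, -0.7386).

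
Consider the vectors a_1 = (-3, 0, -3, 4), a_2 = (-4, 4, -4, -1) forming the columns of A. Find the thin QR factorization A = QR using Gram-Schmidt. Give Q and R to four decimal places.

Q = [[-0.5145, -0.3663], [0.0000, 0.6555], [-0.5145, -0.3663], [0.6860, -0.5495]], R = [[5.8310, 3.4300], [0.0000, 6.1021]]

e_1 = a_1/‖a_1‖ = (-3, 0, -3, 4)/5.8310 = (-0.5145, 0.0000, -0.5145, 0.6860).
r_{12} = e_1·a_2 = 3.4300.
u_2 = a_2 − 3.4300·e_1 = (-2.2353, 4.0000, -2.2353, -3.3529).
‖u_2‖ = 6.1021, so e_2 = (-0.3663, 0.6555, -0.3663, -0.5495).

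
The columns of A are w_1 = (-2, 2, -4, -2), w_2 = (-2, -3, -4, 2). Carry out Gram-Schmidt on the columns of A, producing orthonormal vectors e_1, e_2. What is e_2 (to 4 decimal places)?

w_1 = (-2, 2, -4, -2); ‖w_1‖ = 5.2915, so e_1 = (-0.3780, 0.3780, -0.7559, -0.3780).
e_1·w_2 = (-0.3780)·(-2) + 0.3780·(-3) + (-0.7559)·(-4) + (-0.3780)·2 = 1.8898.
u_2 = w_2 − 1.8898·e_1 = (-1.2857, -3.7143, -2.5714, 2.7143).
‖u_2‖ = 5.4248, so e_2 = (-0.2370, -0.6847, -0.4740, 0.5003).

e_2 = (-0.2370, -0.6847, -0.4740, 0.5003)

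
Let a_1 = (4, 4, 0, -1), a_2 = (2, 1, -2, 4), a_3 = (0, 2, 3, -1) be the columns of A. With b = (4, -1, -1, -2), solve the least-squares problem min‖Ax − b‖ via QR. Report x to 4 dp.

e_1 = a_1/‖a_1‖ = (4, 4, 0, -1)/5.7446 = (0.6963, 0.6963, 0.0000, -0.1741).
r_{12} = e_1·a_2 = 1.3926.
u_2 = a_2 − 1.3926·e_1 = (1.0303, 0.0303, -2.0000, 4.2424).
‖u_2‖ = 4.8021, so e_2 = (0.2146, 0.0063, -0.4165, 0.8834).
r_{13} = e_1·a_3 = 1.5667; r_{23} = e_2·a_3 = -2.1203.
u_3 = a_3 − 1.5667·e_1 + 2.1203·e_2 = (-0.6360, 0.9225, 2.1170, 1.1459).
‖u_3‖ = 2.6552, so e_3 = (-0.2395, 0.3474, 0.7973, 0.4316).
Qᵀb = (2.4371, -0.4985, -2.9660).
Back-substitute: x_3 = -2.9660/2.6552 = -1.1171.
x_2 = (-0.4985 + 2.1203·(-1.1171))/4.8021 = -0.5970.
x_1 = (2.4371 − 1.3926·(-0.5970) − 1.5667·(-1.1171))/5.7446 = 0.8736.

x = (0.8736, -0.5970, -1.1171)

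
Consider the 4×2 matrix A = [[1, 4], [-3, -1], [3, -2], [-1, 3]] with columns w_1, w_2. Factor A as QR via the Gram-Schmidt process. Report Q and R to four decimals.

w_1 = (1, -3, 3, -1); ‖w_1‖ = 4.4721, so q_1 = (0.2236, -0.6708, 0.6708, -0.2236).
q_1·w_2 = 0.2236·4 + (-0.6708)·(-1) + 0.6708·(-2) + (-0.2236)·3 = -0.4472.
u_2 = w_2 + 0.4472·q_1 = (4.1000, -1.3000, -1.7000, 2.9000).
‖u_2‖ = 5.4589, so q_2 = (0.7511, -0.2381, -0.3114, 0.5312).

Q = [[0.2236, 0.7511], [-0.6708, -0.2381], [0.6708, -0.3114], [-0.2236, 0.5312]], R = [[4.4721, -0.4472], [0.0000, 5.4589]]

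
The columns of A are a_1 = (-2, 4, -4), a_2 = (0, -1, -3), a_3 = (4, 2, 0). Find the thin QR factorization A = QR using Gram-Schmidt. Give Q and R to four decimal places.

a_1 = (-2, 4, -4); ‖a_1‖ = 6.0000, so q_1 = (-0.3333, 0.6667, -0.6667).
q_1·a_2 = (-0.3333)·0 + 0.6667·(-1) + (-0.6667)·(-3) = 1.3333.
u_2 = a_2 − 1.3333·q_1 = (0.4444, -1.8889, -2.1111).
‖u_2‖ = 2.8674, so q_2 = (0.1550, -0.6587, -0.7362).
q_1·a_3 = (-0.3333)·4 + 0.6667·2 + (-0.6667)·0 = 0.0000; q_2·a_3 = 0.1550·4 + (-0.6587)·2 + (-0.7362)·0 = -0.6975.
u_3 = a_3 + 0.0000·q_1 + 0.6975·q_2 = (4.1081, 1.5405, -0.5135).
‖u_3‖ = 4.4174, so q_3 = (0.9300, 0.3487, -0.1162).

Q = [[-0.3333, 0.1550, 0.9300], [0.6667, -0.6587, 0.3487], [-0.6667, -0.7362, -0.1162]], R = [[6.0000, 1.3333, 0.0000], [0.0000, 2.8674, -0.6975], [0.0000, 0.0000, 4.4174]]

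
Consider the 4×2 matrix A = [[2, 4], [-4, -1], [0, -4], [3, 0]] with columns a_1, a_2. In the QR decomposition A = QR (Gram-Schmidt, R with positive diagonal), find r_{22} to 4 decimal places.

r_{22} = 5.2948

a_1 = (2, -4, 0, 3); ‖a_1‖ = 5.3852, so e_1 = (0.3714, -0.7428, 0.0000, 0.5571).
e_1·a_2 = 0.3714·4 + (-0.7428)·(-1) + 0.0000·(-4) + 0.5571·0 = 2.2283.
u_2 = a_2 − 2.2283·e_1 = (3.1724, 0.6552, -4.0000, -1.2414).
r_{22} = ‖u_2‖ = 5.2948.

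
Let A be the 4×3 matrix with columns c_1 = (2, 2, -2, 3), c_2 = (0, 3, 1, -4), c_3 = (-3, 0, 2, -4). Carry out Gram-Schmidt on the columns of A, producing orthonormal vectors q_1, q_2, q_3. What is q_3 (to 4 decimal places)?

q_3 = (-0.8831, 0.3742, -0.1407, 0.2455)

c_1 = (2, 2, -2, 3); ‖c_1‖ = 4.5826, so q_1 = (0.4364, 0.4364, -0.4364, 0.6547).
q_1·c_2 = 0.4364·0 + 0.4364·3 + (-0.4364)·1 + 0.6547·(-4) = -1.7457.
u_2 = c_2 + 1.7457·q_1 = (0.7619, 3.7619, 0.2381, -2.8571).
‖u_2‖ = 4.7909, so q_2 = (0.1590, 0.7852, 0.0497, -0.5964).
q_1·c_3 = 0.4364·(-3) + 0.4364·0 + (-0.4364)·2 + 0.6547·(-4) = -4.8008; q_2·c_3 = 0.1590·(-3) + 0.7852·0 + 0.0497·2 + (-0.5964)·(-4) = 2.0078.
u_3 = c_3 + 4.8008·q_1 − 2.0078·q_2 = (-1.2241, 0.5187, -0.1950, 0.3402).
‖u_3‖ = 1.3861, so q_3 = (-0.8831, 0.3742, -0.1407, 0.2455).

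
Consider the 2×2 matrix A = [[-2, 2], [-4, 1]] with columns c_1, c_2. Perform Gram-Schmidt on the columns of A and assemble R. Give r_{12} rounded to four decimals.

r_{12} = -1.7889

c_1 = (-2, -4); ‖c_1‖ = 4.4721, so q_1 = (-0.4472, -0.8944).
r_{12} = q_1·c_2 = -1.7889.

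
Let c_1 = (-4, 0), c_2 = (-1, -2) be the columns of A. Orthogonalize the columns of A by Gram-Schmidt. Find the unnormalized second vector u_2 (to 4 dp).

u_2 = (0.0000, -2.0000)

c_1 = (-4, 0); ‖c_1‖ = 4.0000, so q_1 = (-1.0000, 0.0000).
q_1·c_2 = (-1.0000)·(-1) + 0.0000·(-2) = 1.0000.
u_2 = c_2 − 1.0000·q_1 = (0.0000, -2.0000).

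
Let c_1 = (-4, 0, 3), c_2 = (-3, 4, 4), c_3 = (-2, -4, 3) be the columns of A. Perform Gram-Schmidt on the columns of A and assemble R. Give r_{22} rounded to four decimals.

r_{22} = 4.2379

c_1 = (-4, 0, 3); ‖c_1‖ = 5.0000, so e_1 = (-0.8000, 0.0000, 0.6000).
e_1·c_2 = (-0.8000)·(-3) + 0.0000·4 + 0.6000·4 = 4.8000.
u_2 = c_2 − 4.8000·e_1 = (0.8400, 4.0000, 1.1200).
r_{22} = ‖u_2‖ = 4.2379.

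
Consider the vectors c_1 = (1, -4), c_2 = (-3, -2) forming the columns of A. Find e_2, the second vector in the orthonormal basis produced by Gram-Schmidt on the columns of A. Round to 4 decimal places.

e_1 = c_1/‖c_1‖ = (1, -4)/4.1231 = (0.2425, -0.9701).
r_{12} = e_1·c_2 = 1.2127.
u_2 = c_2 − 1.2127·e_1 = (-3.2941, -0.8235).
‖u_2‖ = 3.3955, so e_2 = (-0.9701, -0.2425).

e_2 = (-0.9701, -0.2425)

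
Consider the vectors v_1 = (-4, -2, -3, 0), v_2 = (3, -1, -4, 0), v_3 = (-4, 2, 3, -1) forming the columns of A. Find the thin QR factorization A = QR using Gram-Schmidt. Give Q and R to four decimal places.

v_1 = (-4, -2, -3, 0); ‖v_1‖ = 5.3852, so e_1 = (-0.7428, -0.3714, -0.5571, 0.0000).
e_1·v_2 = (-0.7428)·3 + (-0.3714)·(-1) + (-0.5571)·(-4) + 0.0000·0 = 0.3714.
u_2 = v_2 − 0.3714·e_1 = (3.2759, -0.8621, -3.7931, 0.0000).
‖u_2‖ = 5.0855, so e_2 = (0.6442, -0.1695, -0.7459, 0.0000).
e_1·v_3 = (-0.7428)·(-4) + (-0.3714)·2 + (-0.5571)·3 + 0.0000·(-1) = 0.5571; e_2·v_3 = 0.6442·(-4) + (-0.1695)·2 + (-0.7459)·3 + 0.0000·(-1) = -5.1533.
u_3 = v_3 − 0.5571·e_1 + 5.1533·e_2 = (-0.2667, 1.3333, -0.5333, -1.0000).
‖u_3‖ = 1.7701, so e_3 = (-0.1506, 0.7532, -0.3013, -0.5649).

Q = [[-0.7428, 0.6442, -0.1506], [-0.3714, -0.1695, 0.7532], [-0.5571, -0.7459, -0.3013], [0.0000, 0.0000, -0.5649]], R = [[5.3852, 0.3714, 0.5571], [0.0000, 5.0855, -5.1533], [0.0000, 0.0000, 1.7701]]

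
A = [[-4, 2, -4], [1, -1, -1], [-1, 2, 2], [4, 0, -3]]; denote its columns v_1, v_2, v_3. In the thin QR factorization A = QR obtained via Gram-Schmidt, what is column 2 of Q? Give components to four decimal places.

v_1 = (-4, 1, -1, 4); ‖v_1‖ = 5.8310, so q_1 = (-0.6860, 0.1715, -0.1715, 0.6860).
q_1·v_2 = (-0.6860)·2 + 0.1715·(-1) + (-0.1715)·2 + 0.6860·0 = -1.8865.
u_2 = v_2 + 1.8865·q_1 = (0.7059, -0.6765, 1.6765, 1.2941).
‖u_2‖ = 2.3326, so q_2 = (0.3026, -0.2900, 0.7187, 0.5548).

q_2 = (0.3026, -0.2900, 0.7187, 0.5548)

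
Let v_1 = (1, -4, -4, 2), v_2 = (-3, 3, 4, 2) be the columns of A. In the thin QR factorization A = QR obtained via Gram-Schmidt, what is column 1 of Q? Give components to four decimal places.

q_1 = (0.1644, -0.6576, -0.6576, 0.3288)

v_1 = (1, -4, -4, 2); ‖v_1‖ = 6.0828, so q_1 = (0.1644, -0.6576, -0.6576, 0.3288).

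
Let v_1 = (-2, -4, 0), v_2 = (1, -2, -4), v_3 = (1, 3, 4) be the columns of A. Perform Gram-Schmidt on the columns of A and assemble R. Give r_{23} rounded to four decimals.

v_1 = (-2, -4, 0); ‖v_1‖ = 4.4721, so q_1 = (-0.4472, -0.8944, 0.0000).
q_1·v_2 = (-0.4472)·1 + (-0.8944)·(-2) + 0.0000·(-4) = 1.3416.
u_2 = v_2 − 1.3416·q_1 = (1.6000, -0.8000, -4.0000).
‖u_2‖ = 4.3818, so q_2 = (0.3651, -0.1826, -0.9129).
r_{23} = q_2·v_3 = -3.8341.

r_{23} = -3.8341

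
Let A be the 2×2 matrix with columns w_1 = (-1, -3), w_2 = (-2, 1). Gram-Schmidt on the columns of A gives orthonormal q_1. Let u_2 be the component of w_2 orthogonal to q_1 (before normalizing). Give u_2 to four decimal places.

u_2 = (-2.1000, 0.7000)

w_1 = (-1, -3); ‖w_1‖ = 3.1623, so q_1 = (-0.3162, -0.9487).
q_1·w_2 = (-0.3162)·(-2) + (-0.9487)·1 = -0.3162.
u_2 = w_2 + 0.3162·q_1 = (-2.1000, 0.7000).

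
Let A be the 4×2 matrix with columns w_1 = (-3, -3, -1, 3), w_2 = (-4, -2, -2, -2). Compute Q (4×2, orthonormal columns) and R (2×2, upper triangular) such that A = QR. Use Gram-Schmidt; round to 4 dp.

Q = [[-0.5669, -0.5455], [-0.5669, -0.1091], [-0.1890, -0.3273], [0.5669, -0.7638]], R = [[5.2915, 2.6458], [0.0000, 4.5826]]

w_1 = (-3, -3, -1, 3); ‖w_1‖ = 5.2915, so q_1 = (-0.5669, -0.5669, -0.1890, 0.5669).
q_1·w_2 = (-0.5669)·(-4) + (-0.5669)·(-2) + (-0.1890)·(-2) + 0.5669·(-2) = 2.6458.
u_2 = w_2 − 2.6458·q_1 = (-2.5000, -0.5000, -1.5000, -3.5000).
‖u_2‖ = 4.5826, so q_2 = (-0.5455, -0.1091, -0.3273, -0.7638).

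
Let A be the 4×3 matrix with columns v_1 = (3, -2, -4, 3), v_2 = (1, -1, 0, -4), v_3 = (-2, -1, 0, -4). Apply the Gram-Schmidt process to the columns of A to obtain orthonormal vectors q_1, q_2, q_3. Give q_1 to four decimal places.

v_1 = (3, -2, -4, 3); ‖v_1‖ = 6.1644, so q_1 = (0.4867, -0.3244, -0.6489, 0.4867).

q_1 = (0.4867, -0.3244, -0.6489, 0.4867)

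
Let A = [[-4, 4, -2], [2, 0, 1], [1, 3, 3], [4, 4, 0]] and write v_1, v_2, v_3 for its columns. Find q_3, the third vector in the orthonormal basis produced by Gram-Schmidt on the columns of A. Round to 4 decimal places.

v_1 = (-4, 2, 1, 4); ‖v_1‖ = 6.0828, so q_1 = (-0.6576, 0.3288, 0.1644, 0.6576).
q_1·v_2 = (-0.6576)·4 + 0.3288·0 + 0.1644·3 + 0.6576·4 = 0.4932.
u_2 = v_2 − 0.4932·q_1 = (4.3243, -0.1622, 2.9189, 3.6757).
‖u_2‖ = 6.3841, so q_2 = (0.6774, -0.0254, 0.4572, 0.5758).
q_1·v_3 = (-0.6576)·(-2) + 0.3288·1 + 0.1644·3 + 0.6576·0 = 2.1372; q_2·v_3 = 0.6774·(-2) + (-0.0254)·1 + 0.4572·3 + 0.5758·0 = -0.0085.
u_3 = v_3 − 2.1372·q_1 + 0.0085·q_2 = (-0.5889, 0.2971, 2.6525, -1.4005).
‖u_3‖ = 3.0712, so q_3 = (-0.1917, 0.0967, 0.8637, -0.4560).

q_3 = (-0.1917, 0.0967, 0.8637, -0.4560)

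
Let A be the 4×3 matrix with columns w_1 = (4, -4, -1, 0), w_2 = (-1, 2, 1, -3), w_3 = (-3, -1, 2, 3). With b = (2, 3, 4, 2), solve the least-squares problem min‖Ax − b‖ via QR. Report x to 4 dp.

x = (-0.1889, 0.0265, 0.1422)

w_1 = (4, -4, -1, 0); ‖w_1‖ = 5.7446, so e_1 = (0.6963, -0.6963, -0.1741, 0.0000).
e_1·w_2 = 0.6963·(-1) + (-0.6963)·2 + (-0.1741)·1 + 0.0000·(-3) = -2.2630.
u_2 = w_2 + 2.2630·e_1 = (0.5758, 0.4242, 0.6061, -3.0000).
‖u_2‖ = 3.1431, so e_2 = (0.1832, 0.1350, 0.1928, -0.9545).
e_1·w_3 = 0.6963·(-3) + (-0.6963)·(-1) + (-0.1741)·2 + 0.0000·3 = -1.7408; e_2·w_3 = 0.1832·(-3) + 0.1350·(-1) + 0.1928·2 + (-0.9545)·3 = -3.1623.
u_3 = w_3 + 1.7408·e_1 + 3.1623·e_2 = (-1.2086, -1.7853, 2.3067, -0.0184).
‖u_3‖ = 3.1574, so e_3 = (-0.3828, -0.5654, 0.7306, -0.0058).
Qᵀb = (-1.3926, -0.3664, 0.4488).
Back-substitute: x_3 = 0.4488/3.1574 = 0.1422.
x_2 = (-0.3664 + 3.1623·0.1422)/3.1431 = 0.0265.
x_1 = (-1.3926 + 2.2630·0.0265 + 1.7408·0.1422)/5.7446 = -0.1889.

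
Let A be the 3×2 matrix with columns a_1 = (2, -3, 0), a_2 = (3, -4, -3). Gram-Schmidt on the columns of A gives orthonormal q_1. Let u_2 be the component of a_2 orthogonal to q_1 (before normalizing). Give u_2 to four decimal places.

u_2 = (0.2308, 0.1538, -3.0000)

a_1 = (2, -3, 0); ‖a_1‖ = 3.6056, so q_1 = (0.5547, -0.8321, 0.0000).
q_1·a_2 = 0.5547·3 + (-0.8321)·(-4) + 0.0000·(-3) = 4.9923.
u_2 = a_2 − 4.9923·q_1 = (0.2308, 0.1538, -3.0000).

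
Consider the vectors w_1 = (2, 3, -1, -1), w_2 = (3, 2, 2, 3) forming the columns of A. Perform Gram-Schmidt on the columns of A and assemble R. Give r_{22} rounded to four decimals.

r_{22} = 4.7679

w_1 = (2, 3, -1, -1); ‖w_1‖ = 3.8730, so e_1 = (0.5164, 0.7746, -0.2582, -0.2582).
e_1·w_2 = 0.5164·3 + 0.7746·2 + (-0.2582)·2 + (-0.2582)·3 = 1.8074.
u_2 = w_2 − 1.8074·e_1 = (2.0667, 0.6000, 2.4667, 3.4667).
r_{22} = ‖u_2‖ = 4.7679.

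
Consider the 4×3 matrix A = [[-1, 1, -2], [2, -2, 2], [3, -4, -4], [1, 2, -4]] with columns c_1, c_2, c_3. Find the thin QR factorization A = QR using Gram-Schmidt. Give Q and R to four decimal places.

e_1 = c_1/‖c_1‖ = (-1, 2, 3, 1)/3.8730 = (-0.2582, 0.5164, 0.7746, 0.2582).
r_{12} = e_1·c_2 = -3.8730.
u_2 = c_2 + 3.8730·e_1 = (0.0000, 0.0000, -1.0000, 3.0000).
‖u_2‖ = 3.1623, so e_2 = (0.0000, 0.0000, -0.3162, 0.9487).
r_{13} = e_1·c_3 = -2.5820; r_{23} = e_2·c_3 = -2.5298.
u_3 = c_3 + 2.5820·e_1 + 2.5298·e_2 = (-2.6667, 3.3333, -2.8000, -0.9333).
‖u_3‖ = 5.1897, so e_3 = (-0.5138, 0.6423, -0.5395, -0.1798).

Q = [[-0.2582, 0.0000, -0.5138], [0.5164, 0.0000, 0.6423], [0.7746, -0.3162, -0.5395], [0.2582, 0.9487, -0.1798]], R = [[3.8730, -3.8730, -2.5820], [0.0000, 3.1623, -2.5298], [0.0000, 0.0000, 5.1897]]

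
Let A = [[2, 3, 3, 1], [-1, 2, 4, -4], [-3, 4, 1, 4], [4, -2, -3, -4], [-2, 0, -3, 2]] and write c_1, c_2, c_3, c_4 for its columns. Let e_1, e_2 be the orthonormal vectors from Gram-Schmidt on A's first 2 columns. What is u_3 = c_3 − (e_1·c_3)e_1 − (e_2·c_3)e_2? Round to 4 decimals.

u_3 = (-0.2564, 2.3707, -2.0266, -2.0670, -2.5358)

c_1 = (2, -1, -3, 4, -2); ‖c_1‖ = 5.8310, so e_1 = (0.3430, -0.1715, -0.5145, 0.6860, -0.3430).
e_1·c_2 = 0.3430·3 + (-0.1715)·2 + (-0.5145)·4 + 0.6860·(-2) + (-0.3430)·0 = -2.7440.
u_2 = c_2 + 2.7440·e_1 = (3.9412, 1.5294, 2.5882, -0.1176, -0.9412).
‖u_2‖ = 5.0468, so e_2 = (0.7809, 0.3030, 0.5128, -0.0233, -0.1865).
e_1·c_3 = 0.3430·3 + (-0.1715)·4 + (-0.5145)·1 + 0.6860·(-3) + (-0.3430)·(-3) = -1.2005; e_2·c_3 = 0.7809·3 + 0.3030·4 + 0.5128·1 + (-0.0233)·(-3) + (-0.1865)·(-3) = 4.6972.
u_3 = c_3 + 1.2005·e_1 − 4.6972·e_2 = (-0.2564, 2.3707, -2.0266, -2.0670, -2.5358).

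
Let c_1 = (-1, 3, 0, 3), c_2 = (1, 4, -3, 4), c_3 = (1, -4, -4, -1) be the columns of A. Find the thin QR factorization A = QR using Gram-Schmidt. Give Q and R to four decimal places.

q_1 = c_1/‖c_1‖ = (-1, 3, 0, 3)/4.3589 = (-0.2294, 0.6882, 0.0000, 0.6882).
r_{12} = q_1·c_2 = 5.2766.
u_2 = c_2 − 5.2766·q_1 = (2.2105, 0.3684, -3.0000, 0.3684).
‖u_2‖ = 3.7627, so q_2 = (0.5875, 0.0979, -0.7973, 0.0979).
r_{13} = q_1·c_3 = -3.6707; r_{23} = q_2·c_3 = 3.2871.
u_3 = c_3 + 3.6707·q_1 − 3.2871·q_2 = (-1.7732, -1.7955, -1.3792, 1.2045).
‖u_3‖ = 3.1179, so q_3 = (-0.5687, -0.5759, -0.4423, 0.3863).

Q = [[-0.2294, 0.5875, -0.5687], [0.6882, 0.0979, -0.5759], [0.0000, -0.7973, -0.4423], [0.6882, 0.0979, 0.3863]], R = [[4.3589, 5.2766, -3.6707], [0.0000, 3.7627, 3.2871], [0.0000, 0.0000, 3.1179]]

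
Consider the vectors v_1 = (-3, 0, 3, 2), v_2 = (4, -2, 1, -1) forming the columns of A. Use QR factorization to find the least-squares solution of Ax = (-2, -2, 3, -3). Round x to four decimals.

x = (0.6061, 0.3939)

e_1 = v_1/‖v_1‖ = (-3, 0, 3, 2)/4.6904 = (-0.6396, 0.0000, 0.6396, 0.4264).
r_{12} = e_1·v_2 = -2.3452.
u_2 = v_2 + 2.3452·e_1 = (2.5000, -2.0000, 2.5000, 0.0000).
‖u_2‖ = 4.0620, so e_2 = (0.6155, -0.4924, 0.6155, 0.0000).
Qᵀb = (1.9188, 1.6002).
Back-substitute: x_2 = 1.6002/4.0620 = 0.3939.
x_1 = (1.9188 + 2.3452·0.3939)/4.6904 = 0.6061.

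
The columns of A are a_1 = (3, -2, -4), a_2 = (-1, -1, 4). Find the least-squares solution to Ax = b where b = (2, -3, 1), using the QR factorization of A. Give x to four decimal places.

x = (0.9828, 1.2060)

a_1 = (3, -2, -4); ‖a_1‖ = 5.3852, so q_1 = (0.5571, -0.3714, -0.7428).
q_1·a_2 = 0.5571·(-1) + (-0.3714)·(-1) + (-0.7428)·4 = -3.1568.
u_2 = a_2 + 3.1568·q_1 = (0.7586, -2.1724, 1.6552).
‖u_2‖ = 2.8345, so q_2 = (0.2676, -0.7664, 0.5839).
Qᵀb = (1.4856, 3.4185).
Back-substitute: x_2 = 3.4185/2.8345 = 1.2060.
x_1 = (1.4856 + 3.1568·1.2060)/5.3852 = 0.9828.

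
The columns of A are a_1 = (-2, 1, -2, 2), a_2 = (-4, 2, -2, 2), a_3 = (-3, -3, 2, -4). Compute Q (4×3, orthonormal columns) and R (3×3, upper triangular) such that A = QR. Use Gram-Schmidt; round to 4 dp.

Q = [[-0.5547, -0.7016, -0.4219], [0.2774, 0.3508, -0.8439], [-0.5547, 0.4385, -0.2344], [0.5547, -0.4385, -0.2344]], R = [[3.6056, 4.9923, -2.4962], [0.0000, 1.7541, 3.6836], [0.0000, 0.0000, 4.2661]]

a_1 = (-2, 1, -2, 2); ‖a_1‖ = 3.6056, so q_1 = (-0.5547, 0.2774, -0.5547, 0.5547).
q_1·a_2 = (-0.5547)·(-4) + 0.2774·2 + (-0.5547)·(-2) + 0.5547·2 = 4.9923.
u_2 = a_2 − 4.9923·q_1 = (-1.2308, 0.6154, 0.7692, -0.7692).
‖u_2‖ = 1.7541, so q_2 = (-0.7016, 0.3508, 0.4385, -0.4385).
q_1·a_3 = (-0.5547)·(-3) + 0.2774·(-3) + (-0.5547)·2 + 0.5547·(-4) = -2.4962; q_2·a_3 = (-0.7016)·(-3) + 0.3508·(-3) + 0.4385·2 + (-0.4385)·(-4) = 3.6836.
u_3 = a_3 + 2.4962·q_1 − 3.6836·q_2 = (-1.8000, -3.6000, -1.0000, -1.0000).
‖u_3‖ = 4.2661, so q_3 = (-0.4219, -0.8439, -0.2344, -0.2344).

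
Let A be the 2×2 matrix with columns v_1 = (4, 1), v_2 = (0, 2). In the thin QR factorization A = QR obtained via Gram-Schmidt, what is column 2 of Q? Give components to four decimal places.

e_2 = (-0.2425, 0.9701)

v_1 = (4, 1); ‖v_1‖ = 4.1231, so e_1 = (0.9701, 0.2425).
e_1·v_2 = 0.9701·0 + 0.2425·2 = 0.4851.
u_2 = v_2 − 0.4851·e_1 = (-0.4706, 1.8824).
‖u_2‖ = 1.9403, so e_2 = (-0.2425, 0.9701).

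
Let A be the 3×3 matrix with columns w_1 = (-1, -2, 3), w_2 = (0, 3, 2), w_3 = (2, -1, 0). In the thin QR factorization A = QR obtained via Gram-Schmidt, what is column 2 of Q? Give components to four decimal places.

q_2 = (0.0000, 0.8321, 0.5547)

q_1 = w_1/‖w_1‖ = (-1, -2, 3)/3.7417 = (-0.2673, -0.5345, 0.8018).
r_{12} = q_1·w_2 = 0.0000.
u_2 = w_2 + 0.0000·q_1 = (0.0000, 3.0000, 2.0000).
‖u_2‖ = 3.6056, so q_2 = (0.0000, 0.8321, 0.5547).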